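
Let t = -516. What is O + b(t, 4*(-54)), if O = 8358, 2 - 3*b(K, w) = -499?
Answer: 8525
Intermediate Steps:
b(K, w) = 167 (b(K, w) = 2/3 - 1/3*(-499) = 2/3 + 499/3 = 167)
O + b(t, 4*(-54)) = 8358 + 167 = 8525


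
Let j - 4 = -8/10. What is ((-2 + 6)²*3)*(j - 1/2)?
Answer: 648/5 ≈ 129.60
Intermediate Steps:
j = 16/5 (j = 4 - 8/10 = 4 - 8*⅒ = 4 - ⅘ = 16/5 ≈ 3.2000)
((-2 + 6)²*3)*(j - 1/2) = ((-2 + 6)²*3)*(16/5 - 1/2) = (4²*3)*(16/5 - 1*½) = (16*3)*(16/5 - ½) = 48*(27/10) = 648/5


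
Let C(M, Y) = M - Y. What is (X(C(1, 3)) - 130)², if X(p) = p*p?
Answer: 15876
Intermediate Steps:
X(p) = p²
(X(C(1, 3)) - 130)² = ((1 - 1*3)² - 130)² = ((1 - 3)² - 130)² = ((-2)² - 130)² = (4 - 130)² = (-126)² = 15876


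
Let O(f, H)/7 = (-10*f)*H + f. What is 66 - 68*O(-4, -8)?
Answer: 154290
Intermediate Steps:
O(f, H) = 7*f - 70*H*f (O(f, H) = 7*((-10*f)*H + f) = 7*(-10*H*f + f) = 7*(f - 10*H*f) = 7*f - 70*H*f)
66 - 68*O(-4, -8) = 66 - 476*(-4)*(1 - 10*(-8)) = 66 - 476*(-4)*(1 + 80) = 66 - 476*(-4)*81 = 66 - 68*(-2268) = 66 + 154224 = 154290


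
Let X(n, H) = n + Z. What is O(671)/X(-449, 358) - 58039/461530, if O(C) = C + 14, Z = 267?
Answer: -81677787/20999615 ≈ -3.8895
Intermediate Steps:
O(C) = 14 + C
X(n, H) = 267 + n (X(n, H) = n + 267 = 267 + n)
O(671)/X(-449, 358) - 58039/461530 = (14 + 671)/(267 - 449) - 58039/461530 = 685/(-182) - 58039*1/461530 = 685*(-1/182) - 58039/461530 = -685/182 - 58039/461530 = -81677787/20999615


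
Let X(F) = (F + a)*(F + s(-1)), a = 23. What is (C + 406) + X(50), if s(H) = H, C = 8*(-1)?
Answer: 3975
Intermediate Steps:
C = -8
X(F) = (-1 + F)*(23 + F) (X(F) = (F + 23)*(F - 1) = (23 + F)*(-1 + F) = (-1 + F)*(23 + F))
(C + 406) + X(50) = (-8 + 406) + (-23 + 50**2 + 22*50) = 398 + (-23 + 2500 + 1100) = 398 + 3577 = 3975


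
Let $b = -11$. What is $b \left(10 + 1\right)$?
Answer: $-121$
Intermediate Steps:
$b \left(10 + 1\right) = - 11 \left(10 + 1\right) = \left(-11\right) 11 = -121$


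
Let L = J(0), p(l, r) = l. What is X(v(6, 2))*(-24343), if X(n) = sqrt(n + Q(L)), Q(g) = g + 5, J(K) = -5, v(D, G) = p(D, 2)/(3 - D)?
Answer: -24343*I*sqrt(2) ≈ -34426.0*I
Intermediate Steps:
v(D, G) = D/(3 - D)
L = -5
Q(g) = 5 + g
X(n) = sqrt(n) (X(n) = sqrt(n + (5 - 5)) = sqrt(n + 0) = sqrt(n))
X(v(6, 2))*(-24343) = sqrt(-1*6/(-3 + 6))*(-24343) = sqrt(-1*6/3)*(-24343) = sqrt(-1*6*1/3)*(-24343) = sqrt(-2)*(-24343) = (I*sqrt(2))*(-24343) = -24343*I*sqrt(2)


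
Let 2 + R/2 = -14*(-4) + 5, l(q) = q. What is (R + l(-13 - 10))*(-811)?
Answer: -77045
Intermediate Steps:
R = 118 (R = -4 + 2*(-14*(-4) + 5) = -4 + 2*(56 + 5) = -4 + 2*61 = -4 + 122 = 118)
(R + l(-13 - 10))*(-811) = (118 + (-13 - 10))*(-811) = (118 - 23)*(-811) = 95*(-811) = -77045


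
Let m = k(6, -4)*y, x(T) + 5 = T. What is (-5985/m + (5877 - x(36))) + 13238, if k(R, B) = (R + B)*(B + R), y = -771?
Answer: 19620347/1028 ≈ 19086.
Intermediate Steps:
k(R, B) = (B + R)² (k(R, B) = (B + R)*(B + R) = (B + R)²)
x(T) = -5 + T
m = -3084 (m = (-4 + 6)²*(-771) = 2²*(-771) = 4*(-771) = -3084)
(-5985/m + (5877 - x(36))) + 13238 = (-5985/(-3084) + (5877 - (-5 + 36))) + 13238 = (-5985*(-1/3084) + (5877 - 1*31)) + 13238 = (1995/1028 + (5877 - 31)) + 13238 = (1995/1028 + 5846) + 13238 = 6011683/1028 + 13238 = 19620347/1028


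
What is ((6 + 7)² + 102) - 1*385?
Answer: -114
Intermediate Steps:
((6 + 7)² + 102) - 1*385 = (13² + 102) - 385 = (169 + 102) - 385 = 271 - 385 = -114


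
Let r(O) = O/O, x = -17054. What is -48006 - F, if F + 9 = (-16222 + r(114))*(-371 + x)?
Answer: -282698922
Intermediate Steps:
r(O) = 1
F = 282650916 (F = -9 + (-16222 + 1)*(-371 - 17054) = -9 - 16221*(-17425) = -9 + 282650925 = 282650916)
-48006 - F = -48006 - 1*282650916 = -48006 - 282650916 = -282698922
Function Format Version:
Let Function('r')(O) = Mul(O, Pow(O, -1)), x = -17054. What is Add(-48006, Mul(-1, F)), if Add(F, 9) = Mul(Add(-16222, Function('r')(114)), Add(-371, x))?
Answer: -282698922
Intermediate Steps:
Function('r')(O) = 1
F = 282650916 (F = Add(-9, Mul(Add(-16222, 1), Add(-371, -17054))) = Add(-9, Mul(-16221, -17425)) = Add(-9, 282650925) = 282650916)
Add(-48006, Mul(-1, F)) = Add(-48006, Mul(-1, 282650916)) = Add(-48006, -282650916) = -282698922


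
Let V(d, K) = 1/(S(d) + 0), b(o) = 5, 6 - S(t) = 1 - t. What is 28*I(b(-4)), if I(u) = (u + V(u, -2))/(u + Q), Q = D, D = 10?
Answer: 238/25 ≈ 9.5200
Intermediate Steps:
S(t) = 5 + t (S(t) = 6 - (1 - t) = 6 + (-1 + t) = 5 + t)
Q = 10
V(d, K) = 1/(5 + d) (V(d, K) = 1/((5 + d) + 0) = 1/(5 + d))
I(u) = (u + 1/(5 + u))/(10 + u) (I(u) = (u + 1/(5 + u))/(u + 10) = (u + 1/(5 + u))/(10 + u))
28*I(b(-4)) = 28*((1 + 5*(5 + 5))/((5 + 5)*(10 + 5))) = 28*((1 + 5*10)/(10*15)) = 28*((1/10)*(1/15)*(1 + 50)) = 28*((1/10)*(1/15)*51) = 28*(17/50) = 238/25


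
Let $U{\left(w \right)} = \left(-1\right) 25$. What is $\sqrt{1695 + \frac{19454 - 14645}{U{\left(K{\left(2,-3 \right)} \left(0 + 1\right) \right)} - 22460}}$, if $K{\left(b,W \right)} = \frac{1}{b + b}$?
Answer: $\frac{\sqrt{95204652890}}{7495} \approx 41.168$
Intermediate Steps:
$K{\left(b,W \right)} = \frac{1}{2 b}$
$U{\left(w \right)} = -25$
$\sqrt{1695 + \frac{19454 - 14645}{U{\left(K{\left(2,-3 \right)} \left(0 + 1\right) \right)} - 22460}} = \sqrt{1695 + \frac{19454 - 14645}{-25 - 22460}} = \sqrt{1695 + \frac{4809}{-22485}} = \sqrt{1695 + 4809 \left(- \frac{1}{22485}\right)} = \sqrt{1695 - \frac{1603}{7495}} = \sqrt{\frac{12702422}{7495}} = \frac{\sqrt{95204652890}}{7495}$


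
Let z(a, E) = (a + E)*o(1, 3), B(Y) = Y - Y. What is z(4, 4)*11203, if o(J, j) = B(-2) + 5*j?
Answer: 1344360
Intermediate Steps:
B(Y) = 0
o(J, j) = 5*j (o(J, j) = 0 + 5*j = 5*j)
z(a, E) = 15*E + 15*a (z(a, E) = (a + E)*(5*3) = (E + a)*15 = 15*E + 15*a)
z(4, 4)*11203 = (15*4 + 15*4)*11203 = (60 + 60)*11203 = 120*11203 = 1344360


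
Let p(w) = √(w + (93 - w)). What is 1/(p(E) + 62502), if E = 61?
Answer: 20834/1302166637 - √93/3906499911 ≈ 1.5997e-5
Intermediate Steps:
p(w) = √93
1/(p(E) + 62502) = 1/(√93 + 62502) = 1/(62502 + √93)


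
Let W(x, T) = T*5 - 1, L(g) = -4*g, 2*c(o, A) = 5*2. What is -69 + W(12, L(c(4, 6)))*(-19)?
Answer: 1850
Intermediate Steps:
c(o, A) = 5 (c(o, A) = (5*2)/2 = (½)*10 = 5)
W(x, T) = -1 + 5*T (W(x, T) = 5*T - 1 = -1 + 5*T)
-69 + W(12, L(c(4, 6)))*(-19) = -69 + (-1 + 5*(-4*5))*(-19) = -69 + (-1 + 5*(-20))*(-19) = -69 + (-1 - 100)*(-19) = -69 - 101*(-19) = -69 + 1919 = 1850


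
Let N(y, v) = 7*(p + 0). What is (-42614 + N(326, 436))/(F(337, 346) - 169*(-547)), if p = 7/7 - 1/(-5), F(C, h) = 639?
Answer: -106514/232705 ≈ -0.45772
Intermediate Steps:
p = 6/5 (p = 7*(⅐) - 1*(-⅕) = 1 + ⅕ = 6/5 ≈ 1.2000)
N(y, v) = 42/5 (N(y, v) = 7*(6/5 + 0) = 7*(6/5) = 42/5)
(-42614 + N(326, 436))/(F(337, 346) - 169*(-547)) = (-42614 + 42/5)/(639 - 169*(-547)) = -213028/(5*(639 + 92443)) = -213028/5/93082 = -213028/5*1/93082 = -106514/232705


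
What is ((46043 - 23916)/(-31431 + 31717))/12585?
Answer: 22127/3599310 ≈ 0.0061476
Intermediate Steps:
((46043 - 23916)/(-31431 + 31717))/12585 = (22127/286)*(1/12585) = 22127/3599310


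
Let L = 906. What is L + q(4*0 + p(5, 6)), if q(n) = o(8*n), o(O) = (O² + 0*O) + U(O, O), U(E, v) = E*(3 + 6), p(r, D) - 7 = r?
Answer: 10986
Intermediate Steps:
p(r, D) = 7 + r
U(E, v) = 9*E (U(E, v) = E*9 = 9*E)
o(O) = O² + 9*O (o(O) = (O² + 0*O) + 9*O = (O² + 0) + 9*O = O² + 9*O)
q(n) = 8*n*(9 + 8*n) (q(n) = (8*n)*(9 + 8*n) = 8*n*(9 + 8*n))
L + q(4*0 + p(5, 6)) = 906 + 8*(4*0 + (7 + 5))*(9 + 8*(4*0 + (7 + 5))) = 906 + 8*(0 + 12)*(9 + 8*(0 + 12)) = 906 + 8*12*(9 + 8*12) = 906 + 8*12*(9 + 96) = 906 + 8*12*105 = 906 + 10080 = 10986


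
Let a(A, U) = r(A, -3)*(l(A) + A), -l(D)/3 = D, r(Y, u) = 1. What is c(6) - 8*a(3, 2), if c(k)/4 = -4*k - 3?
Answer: -60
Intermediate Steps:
l(D) = -3*D
c(k) = -12 - 16*k (c(k) = 4*(-4*k - 3) = 4*(-3 - 4*k) = -12 - 16*k)
a(A, U) = -2*A (a(A, U) = 1*(-3*A + A) = 1*(-2*A) = -2*A)
c(6) - 8*a(3, 2) = (-12 - 16*6) - (-16)*3 = (-12 - 96) - 8*(-6) = -108 + 48 = -60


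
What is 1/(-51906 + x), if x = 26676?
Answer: -1/25230 ≈ -3.9635e-5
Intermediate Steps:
1/(-51906 + x) = 1/(-51906 + 26676) = 1/(-25230) = -1/25230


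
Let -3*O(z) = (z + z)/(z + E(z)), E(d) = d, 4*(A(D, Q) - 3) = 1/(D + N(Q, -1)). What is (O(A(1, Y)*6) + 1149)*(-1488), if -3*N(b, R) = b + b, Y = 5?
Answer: -1709216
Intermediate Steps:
N(b, R) = -2*b/3 (N(b, R) = -(b + b)/3 = -2*b/3)
A(D, Q) = 3 + 1/(4*(D - 2*Q/3))
O(z) = -⅓ (O(z) = -(z + z)/(3*(z + z)) = -2*z/(3*(2*z)) = -2*z*1/(2*z)/3 = -⅓*1 = -⅓)
(O(A(1, Y)*6) + 1149)*(-1488) = (-⅓ + 1149)*(-1488) = (3446/3)*(-1488) = -1709216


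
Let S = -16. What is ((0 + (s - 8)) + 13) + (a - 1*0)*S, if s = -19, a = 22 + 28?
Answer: -814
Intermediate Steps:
a = 50
((0 + (s - 8)) + 13) + (a - 1*0)*S = ((0 + (-19 - 8)) + 13) + (50 - 1*0)*(-16) = ((0 - 27) + 13) + (50 + 0)*(-16) = (-27 + 13) + 50*(-16) = -14 - 800 = -814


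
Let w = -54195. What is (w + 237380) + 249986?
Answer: 433171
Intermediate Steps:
(w + 237380) + 249986 = (-54195 + 237380) + 249986 = 183185 + 249986 = 433171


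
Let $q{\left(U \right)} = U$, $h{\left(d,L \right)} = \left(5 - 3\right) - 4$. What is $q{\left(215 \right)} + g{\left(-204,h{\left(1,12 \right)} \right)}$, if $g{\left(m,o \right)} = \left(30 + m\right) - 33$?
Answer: $8$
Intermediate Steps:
$h{\left(d,L \right)} = -2$ ($h{\left(d,L \right)} = 2 - 4 = -2$)
$g{\left(m,o \right)} = -3 + m$
$q{\left(215 \right)} + g{\left(-204,h{\left(1,12 \right)} \right)} = 215 - 207 = 8$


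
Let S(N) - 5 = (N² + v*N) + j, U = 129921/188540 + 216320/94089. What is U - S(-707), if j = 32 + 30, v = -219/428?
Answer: -21581521472743703/43139336055 ≈ -5.0028e+5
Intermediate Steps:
v = -219/428 (v = -219*1/428 = -219/428 ≈ -0.51168)
U = 4819009979/1612685460 (U = 129921*(1/188540) + 216320*(1/94089) = 11811/17140 + 216320/94089 = 4819009979/1612685460 ≈ 2.9882)
j = 62
S(N) = 67 + N² - 219*N/428 (S(N) = 5 + ((N² - 219*N/428) + 62) = 5 + (62 + N² - 219*N/428) = 67 + N² - 219*N/428)
U - S(-707) = 4819009979/1612685460 - (67 + (-707)² - 219/428*(-707)) = 4819009979/1612685460 - (67 + 499849 + 154833/428) = 4819009979/1612685460 - 1*214118881/428 = 4819009979/1612685460 - 214118881/428 = -21581521472743703/43139336055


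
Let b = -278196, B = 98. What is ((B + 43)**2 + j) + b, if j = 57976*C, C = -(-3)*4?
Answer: 437397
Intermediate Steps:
C = 12 (C = -3*(-4) = 12)
j = 695712 (j = 57976*12 = 695712)
((B + 43)**2 + j) + b = ((98 + 43)**2 + 695712) - 278196 = (141**2 + 695712) - 278196 = (19881 + 695712) - 278196 = 715593 - 278196 = 437397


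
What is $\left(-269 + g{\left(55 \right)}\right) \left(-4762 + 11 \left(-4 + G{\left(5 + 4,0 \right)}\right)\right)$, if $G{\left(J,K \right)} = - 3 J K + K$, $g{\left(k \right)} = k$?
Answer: $1028484$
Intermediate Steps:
$G{\left(J,K \right)} = K - 3 J K$ ($G{\left(J,K \right)} = - 3 J K + K = K - 3 J K$)
$\left(-269 + g{\left(55 \right)}\right) \left(-4762 + 11 \left(-4 + G{\left(5 + 4,0 \right)}\right)\right) = \left(-269 + 55\right) \left(-4762 + 11 \left(-4 + 0 \left(1 - 3 \left(5 + 4\right)\right)\right)\right) = - 214 \left(-4762 + 11 \left(-4 + 0 \left(1 - 27\right)\right)\right) = - 214 \left(-4762 + 11 \left(-4 + 0 \left(-26\right)\right)\right) = - 214 \left(-4762 + 11 \left(-4 + 0\right)\right) = - 214 \left(-4762 + 11 \left(-4\right)\right) = - 214 \left(-4762 - 44\right) = \left(-214\right) \left(-4806\right) = 1028484$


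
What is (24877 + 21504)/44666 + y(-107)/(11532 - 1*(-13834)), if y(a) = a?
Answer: 292930296/283249439 ≈ 1.0342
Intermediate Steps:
(24877 + 21504)/44666 + y(-107)/(11532 - 1*(-13834)) = (24877 + 21504)/44666 - 107/(11532 - 1*(-13834)) = 46381*(1/44666) - 107/(11532 + 13834) = 46381/44666 - 107/25366 = 292930296/283249439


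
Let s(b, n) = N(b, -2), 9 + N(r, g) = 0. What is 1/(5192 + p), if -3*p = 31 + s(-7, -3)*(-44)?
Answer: 3/15149 ≈ 0.00019803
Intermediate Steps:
N(r, g) = -9 (N(r, g) = -9 + 0 = -9)
s(b, n) = -9
p = -427/3 (p = -(31 - 9*(-44))/3 = -(31 + 396)/3 = -1/3*427 = -427/3 ≈ -142.33)
1/(5192 + p) = 1/(5192 - 427/3) = 1/(15149/3) = 3/15149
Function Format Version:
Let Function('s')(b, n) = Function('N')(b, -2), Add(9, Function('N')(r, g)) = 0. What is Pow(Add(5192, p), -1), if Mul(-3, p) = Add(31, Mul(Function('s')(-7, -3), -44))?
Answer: Rational(3, 15149) ≈ 0.00019803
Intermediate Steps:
Function('N')(r, g) = -9 (Function('N')(r, g) = Add(-9, 0) = -9)
Function('s')(b, n) = -9
p = Rational(-427, 3) (p = Mul(Rational(-1, 3), Add(31, Mul(-9, -44))) = Mul(Rational(-1, 3), Add(31, 396)) = Mul(Rational(-1, 3), 427) = Rational(-427, 3) ≈ -142.33)
Pow(Add(5192, p), -1) = Pow(Add(5192, Rational(-427, 3)), -1) = Pow(Rational(15149, 3), -1) = Rational(3, 15149)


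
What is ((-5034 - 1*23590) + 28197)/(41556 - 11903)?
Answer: -427/29653 ≈ -0.014400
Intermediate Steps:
((-5034 - 1*23590) + 28197)/(41556 - 11903) = ((-5034 - 23590) + 28197)/29653 = (-28624 + 28197)*(1/29653) = -427*1/29653 = -427/29653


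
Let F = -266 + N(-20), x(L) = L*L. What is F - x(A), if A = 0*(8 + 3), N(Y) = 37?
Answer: -229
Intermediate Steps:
A = 0 (A = 0*11 = 0)
x(L) = L**2
F = -229 (F = -266 + 37 = -229)
F - x(A) = -229 - 1*0**2 = -229 - 1*0 = -229 + 0 = -229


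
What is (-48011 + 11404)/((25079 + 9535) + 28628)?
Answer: -36607/63242 ≈ -0.57884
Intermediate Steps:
(-48011 + 11404)/((25079 + 9535) + 28628) = -36607/(34614 + 28628) = -36607/63242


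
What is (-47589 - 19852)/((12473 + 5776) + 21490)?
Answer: -67441/39739 ≈ -1.6971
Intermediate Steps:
(-47589 - 19852)/((12473 + 5776) + 21490) = -67441/(18249 + 21490) = -67441/39739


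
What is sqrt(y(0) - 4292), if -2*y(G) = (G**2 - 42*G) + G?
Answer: 2*I*sqrt(1073) ≈ 65.513*I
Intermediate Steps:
y(G) = -G**2/2 + 41*G/2 (y(G) = -((G**2 - 42*G) + G)/2 = -(G**2 - 41*G)/2 = -G**2/2 + 41*G/2)
sqrt(y(0) - 4292) = sqrt((1/2)*0*(41 - 1*0) - 4292) = sqrt((1/2)*0*(41 + 0) - 4292) = sqrt((1/2)*0*41 - 4292) = sqrt(0 - 4292) = sqrt(-4292) = 2*I*sqrt(1073)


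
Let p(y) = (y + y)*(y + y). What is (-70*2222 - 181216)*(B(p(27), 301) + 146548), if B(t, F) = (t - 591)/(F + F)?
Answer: -2122145411934/43 ≈ -4.9352e+10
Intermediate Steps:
p(y) = 4*y² (p(y) = (2*y)*(2*y) = 4*y²)
B(t, F) = (-591 + t)/(2*F) (B(t, F) = (-591 + t)/((2*F)) = (-591 + t)*(1/(2*F)) = (-591 + t)/(2*F))
(-70*2222 - 181216)*(B(p(27), 301) + 146548) = (-70*2222 - 181216)*((½)*(-591 + 4*27²)/301 + 146548) = (-155540 - 181216)*((½)*(1/301)*(-591 + 4*729) + 146548) = -336756*((½)*(1/301)*(-591 + 2916) + 146548) = -336756*((½)*(1/301)*2325 + 146548) = -336756*(2325/602 + 146548) = -336756*88224221/602 = -2122145411934/43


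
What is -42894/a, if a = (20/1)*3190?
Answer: -21447/31900 ≈ -0.67232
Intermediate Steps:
a = 63800 (a = (20*1)*3190 = 20*3190 = 63800)
-42894/a = -42894/63800 = -42894*1/63800 = -21447/31900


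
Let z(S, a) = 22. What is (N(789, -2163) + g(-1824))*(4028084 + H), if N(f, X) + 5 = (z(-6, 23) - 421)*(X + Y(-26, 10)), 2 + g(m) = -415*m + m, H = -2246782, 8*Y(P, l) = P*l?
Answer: 2905541365817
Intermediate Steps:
Y(P, l) = P*l/8 (Y(P, l) = (P*l)/8 = P*l/8)
g(m) = -2 - 414*m (g(m) = -2 + (-415*m + m) = -2 - 414*m)
N(f, X) = 25925/2 - 399*X (N(f, X) = -5 + (22 - 421)*(X + (⅛)*(-26)*10) = -5 - 399*(X - 65/2) = -5 - 399*(-65/2 + X) = -5 + (25935/2 - 399*X) = 25925/2 - 399*X)
(N(789, -2163) + g(-1824))*(4028084 + H) = ((25925/2 - 399*(-2163)) + (-2 - 414*(-1824)))*(4028084 - 2246782) = ((25925/2 + 863037) + (-2 + 755136))*1781302 = (1751999/2 + 755134)*1781302 = (3262267/2)*1781302 = 2905541365817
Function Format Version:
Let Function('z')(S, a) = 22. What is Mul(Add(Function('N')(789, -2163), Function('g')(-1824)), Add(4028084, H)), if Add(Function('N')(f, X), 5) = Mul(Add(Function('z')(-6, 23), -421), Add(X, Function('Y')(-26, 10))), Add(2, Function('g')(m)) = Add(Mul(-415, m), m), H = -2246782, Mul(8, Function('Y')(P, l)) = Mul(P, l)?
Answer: 2905541365817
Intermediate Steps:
Function('Y')(P, l) = Mul(Rational(1, 8), P, l) (Function('Y')(P, l) = Mul(Rational(1, 8), Mul(P, l)) = Mul(Rational(1, 8), P, l))
Function('g')(m) = Add(-2, Mul(-414, m)) (Function('g')(m) = Add(-2, Add(Mul(-415, m), m)) = Add(-2, Mul(-414, m)))
Function('N')(f, X) = Add(Rational(25925, 2), Mul(-399, X)) (Function('N')(f, X) = Add(-5, Mul(Add(22, -421), Add(X, Mul(Rational(1, 8), -26, 10)))) = Add(-5, Mul(-399, Add(X, Rational(-65, 2)))) = Add(-5, Mul(-399, Add(Rational(-65, 2), X))) = Add(-5, Add(Rational(25935, 2), Mul(-399, X))) = Add(Rational(25925, 2), Mul(-399, X)))
Mul(Add(Function('N')(789, -2163), Function('g')(-1824)), Add(4028084, H)) = Mul(Add(Add(Rational(25925, 2), Mul(-399, -2163)), Add(-2, Mul(-414, -1824))), Add(4028084, -2246782)) = Mul(Add(Add(Rational(25925, 2), 863037), Add(-2, 755136)), 1781302) = Mul(Add(Rational(1751999, 2), 755134), 1781302) = Mul(Rational(3262267, 2), 1781302) = 2905541365817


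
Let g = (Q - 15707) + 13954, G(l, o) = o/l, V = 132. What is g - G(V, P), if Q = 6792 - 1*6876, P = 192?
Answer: -20223/11 ≈ -1838.5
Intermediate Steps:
Q = -84 (Q = 6792 - 6876 = -84)
g = -1837 (g = (-84 - 15707) + 13954 = -15791 + 13954 = -1837)
g - G(V, P) = -1837 - 192/132 = -1837 - 1*16/11 = -1837 - 16/11 = -20223/11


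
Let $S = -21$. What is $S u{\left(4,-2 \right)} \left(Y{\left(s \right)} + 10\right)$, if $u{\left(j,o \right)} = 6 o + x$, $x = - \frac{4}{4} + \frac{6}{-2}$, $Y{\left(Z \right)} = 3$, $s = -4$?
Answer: $4368$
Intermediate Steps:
$x = -4$ ($x = \left(-4\right) \frac{1}{4} + 6 \left(- \frac{1}{2}\right) = -1 - 3 = -4$)
$u{\left(j,o \right)} = -4 + 6 o$ ($u{\left(j,o \right)} = 6 o - 4 = -4 + 6 o$)
$S u{\left(4,-2 \right)} \left(Y{\left(s \right)} + 10\right) = - 21 \left(-4 + 6 \left(-2\right)\right) \left(3 + 10\right) = - 21 \left(-4 - 12\right) 13 = \left(-21\right) \left(-16\right) 13 = 336 \cdot 13 = 4368$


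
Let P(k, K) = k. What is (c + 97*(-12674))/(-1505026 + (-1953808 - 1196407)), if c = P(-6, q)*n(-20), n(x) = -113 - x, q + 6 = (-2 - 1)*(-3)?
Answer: 1228820/4655241 ≈ 0.26396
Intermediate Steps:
q = 3 (q = -6 + (-2 - 1)*(-3) = -6 - 3*(-3) = -6 + 9 = 3)
c = 558 (c = -6*(-113 - 1*(-20)) = -6*(-113 + 20) = -6*(-93) = 558)
(c + 97*(-12674))/(-1505026 + (-1953808 - 1196407)) = (558 + 97*(-12674))/(-1505026 + (-1953808 - 1196407)) = (558 - 1229378)/(-1505026 - 3150215) = -1228820/(-4655241) = -1228820*(-1/4655241) = 1228820/4655241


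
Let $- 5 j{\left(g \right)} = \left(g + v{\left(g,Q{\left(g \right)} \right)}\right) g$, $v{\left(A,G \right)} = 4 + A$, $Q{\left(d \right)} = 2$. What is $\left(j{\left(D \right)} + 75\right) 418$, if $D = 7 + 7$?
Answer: $- \frac{30514}{5} \approx -6102.8$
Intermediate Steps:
$D = 14$
$j{\left(g \right)} = - \frac{g \left(4 + 2 g\right)}{5}$ ($j{\left(g \right)} = - \frac{\left(g + \left(4 + g\right)\right) g}{5} = - \frac{\left(4 + 2 g\right) g}{5} = - \frac{g \left(4 + 2 g\right)}{5}$)
$\left(j{\left(D \right)} + 75\right) 418 = \left(\left(- \frac{2}{5}\right) 14 \left(2 + 14\right) + 75\right) 418 = \left(\left(- \frac{2}{5}\right) 14 \cdot 16 + 75\right) 418 = \left(- \frac{448}{5} + 75\right) 418 = \left(- \frac{73}{5}\right) 418 = - \frac{30514}{5}$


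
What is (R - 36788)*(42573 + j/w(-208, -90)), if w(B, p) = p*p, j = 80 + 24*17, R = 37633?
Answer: 14569565543/405 ≈ 3.5974e+7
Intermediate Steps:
j = 488 (j = 80 + 408 = 488)
w(B, p) = p²
(R - 36788)*(42573 + j/w(-208, -90)) = (37633 - 36788)*(42573 + 488/((-90)²)) = 845*(42573 + 488/8100) = 845*(42573 + 488*(1/8100)) = 845*(42573 + 122/2025) = 845*(86210447/2025) = 14569565543/405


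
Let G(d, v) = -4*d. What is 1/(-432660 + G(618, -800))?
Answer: -1/435132 ≈ -2.2982e-6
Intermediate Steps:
1/(-432660 + G(618, -800)) = 1/(-432660 - 4*618) = 1/(-432660 - 2472) = 1/(-435132) = -1/435132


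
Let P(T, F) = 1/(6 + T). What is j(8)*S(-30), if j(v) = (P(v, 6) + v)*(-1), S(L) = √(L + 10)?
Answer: -113*I*√5/7 ≈ -36.097*I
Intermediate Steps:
S(L) = √(10 + L)
j(v) = -v - 1/(6 + v) (j(v) = (1/(6 + v) + v)*(-1) = (v + 1/(6 + v))*(-1) = -v - 1/(6 + v))
j(8)*S(-30) = ((-1 - 1*8*(6 + 8))/(6 + 8))*√(10 - 30) = ((-1 - 1*8*14)/14)*√(-20) = ((-1 - 112)/14)*(2*I*√5) = ((1/14)*(-113))*(2*I*√5) = -113*I*√5/7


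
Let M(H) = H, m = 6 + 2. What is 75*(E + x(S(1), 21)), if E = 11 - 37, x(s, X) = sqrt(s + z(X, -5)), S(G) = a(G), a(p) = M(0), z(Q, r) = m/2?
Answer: -1800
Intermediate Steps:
m = 8
z(Q, r) = 4 (z(Q, r) = 8/2 = 8*(1/2) = 4)
a(p) = 0
S(G) = 0
x(s, X) = sqrt(4 + s) (x(s, X) = sqrt(s + 4) = sqrt(4 + s))
E = -26
75*(E + x(S(1), 21)) = 75*(-26 + sqrt(4 + 0)) = 75*(-26 + sqrt(4)) = 75*(-26 + 2) = 75*(-24) = -1800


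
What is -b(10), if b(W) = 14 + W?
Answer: -24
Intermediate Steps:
-b(10) = -(14 + 10) = -1*24 = -24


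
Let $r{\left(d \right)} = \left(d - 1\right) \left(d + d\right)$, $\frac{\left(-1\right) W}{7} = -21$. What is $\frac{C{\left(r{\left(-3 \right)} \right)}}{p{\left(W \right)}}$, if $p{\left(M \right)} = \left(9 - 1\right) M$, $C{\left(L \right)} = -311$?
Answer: $- \frac{311}{1176} \approx -0.26446$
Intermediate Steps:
$W = 147$ ($W = \left(-7\right) \left(-21\right) = 147$)
$r{\left(d \right)} = 2 d \left(-1 + d\right)$ ($r{\left(d \right)} = \left(-1 + d\right) 2 d = 2 d \left(-1 + d\right)$)
$p{\left(M \right)} = 8 M$
$\frac{C{\left(r{\left(-3 \right)} \right)}}{p{\left(W \right)}} = - \frac{311}{8 \cdot 147} = - \frac{311}{1176}$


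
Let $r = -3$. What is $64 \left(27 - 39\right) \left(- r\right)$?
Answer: $-2304$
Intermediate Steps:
$64 \left(27 - 39\right) \left(- r\right) = 64 \left(27 - 39\right) \left(\left(-1\right) \left(-3\right)\right) = 64 \left(27 - 39\right) 3 = 64 \left(-12\right) 3 = \left(-768\right) 3 = -2304$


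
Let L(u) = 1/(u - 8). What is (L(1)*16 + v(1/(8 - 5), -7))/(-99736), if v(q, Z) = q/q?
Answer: 9/698152 ≈ 1.2891e-5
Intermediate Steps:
v(q, Z) = 1
L(u) = 1/(-8 + u)
(L(1)*16 + v(1/(8 - 5), -7))/(-99736) = (16/(-8 + 1) + 1)/(-99736) = (16/(-7) + 1)*(-1/99736) = (-1/7*16 + 1)*(-1/99736) = (-16/7 + 1)*(-1/99736) = -9/7*(-1/99736) = 9/698152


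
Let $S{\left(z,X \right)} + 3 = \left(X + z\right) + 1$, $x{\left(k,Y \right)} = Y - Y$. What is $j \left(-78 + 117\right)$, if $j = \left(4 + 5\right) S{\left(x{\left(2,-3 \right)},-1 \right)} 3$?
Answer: $-3159$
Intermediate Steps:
$x{\left(k,Y \right)} = 0$
$S{\left(z,X \right)} = -2 + X + z$ ($S{\left(z,X \right)} = -3 + \left(\left(X + z\right) + 1\right) = -3 + \left(1 + X + z\right) = -2 + X + z$)
$j = -81$ ($j = \left(4 + 5\right) \left(-2 - 1 + 0\right) 3 = 9 \left(-3\right) 3 = \left(-27\right) 3 = -81$)
$j \left(-78 + 117\right) = - 81 \left(-78 + 117\right) = \left(-81\right) 39 = -3159$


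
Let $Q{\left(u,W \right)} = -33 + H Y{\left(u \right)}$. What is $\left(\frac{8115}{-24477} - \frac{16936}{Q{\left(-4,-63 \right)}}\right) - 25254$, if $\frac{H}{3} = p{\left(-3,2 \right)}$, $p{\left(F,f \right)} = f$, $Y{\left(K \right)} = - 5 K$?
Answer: $- \frac{622915129}{24477} \approx -25449.0$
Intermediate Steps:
$H = 6$ ($H = 3 \cdot 2 = 6$)
$Q{\left(u,W \right)} = -33 - 30 u$ ($Q{\left(u,W \right)} = -33 + 6 \left(- 5 u\right) = -33 - 30 u$)
$\left(\frac{8115}{-24477} - \frac{16936}{Q{\left(-4,-63 \right)}}\right) - 25254 = \left(\frac{8115}{-24477} - \frac{16936}{-33 - -120}\right) - 25254 = \left(8115 \left(- \frac{1}{24477}\right) - \frac{16936}{-33 + 120}\right) - 25254 = \left(- \frac{2705}{8159} - \frac{16936}{87}\right) - 25254 = \left(- \frac{2705}{8159} - \frac{584}{3}\right) - 25254 = - \frac{4772971}{24477} - 25254 = - \frac{622915129}{24477}$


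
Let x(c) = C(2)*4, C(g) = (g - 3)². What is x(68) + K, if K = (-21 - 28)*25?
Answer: -1221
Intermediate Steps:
K = -1225 (K = -49*25 = -1225)
C(g) = (-3 + g)²
x(c) = 4 (x(c) = (-3 + 2)²*4 = (-1)²*4 = 1*4 = 4)
x(68) + K = 4 - 1225 = -1221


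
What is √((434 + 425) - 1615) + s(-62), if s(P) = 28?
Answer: 28 + 6*I*√21 ≈ 28.0 + 27.495*I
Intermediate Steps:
√((434 + 425) - 1615) + s(-62) = √((434 + 425) - 1615) + 28 = √(859 - 1615) + 28 = √(-756) + 28 = 6*I*√21 + 28 = 28 + 6*I*√21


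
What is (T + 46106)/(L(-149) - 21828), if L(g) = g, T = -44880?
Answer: -1226/21977 ≈ -0.055786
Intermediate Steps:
(T + 46106)/(L(-149) - 21828) = (-44880 + 46106)/(-149 - 21828) = 1226/(-21977) = 1226*(-1/21977) = -1226/21977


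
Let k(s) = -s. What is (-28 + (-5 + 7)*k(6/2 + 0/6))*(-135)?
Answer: 4590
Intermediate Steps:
(-28 + (-5 + 7)*k(6/2 + 0/6))*(-135) = (-28 + (-5 + 7)*(-(6/2 + 0/6)))*(-135) = (-28 + 2*(-(6*(½) + 0*(⅙))))*(-135) = (-28 + 2*(-(3 + 0)))*(-135) = (-28 + 2*(-1*3))*(-135) = (-28 + 2*(-3))*(-135) = (-28 - 6)*(-135) = -34*(-135) = 4590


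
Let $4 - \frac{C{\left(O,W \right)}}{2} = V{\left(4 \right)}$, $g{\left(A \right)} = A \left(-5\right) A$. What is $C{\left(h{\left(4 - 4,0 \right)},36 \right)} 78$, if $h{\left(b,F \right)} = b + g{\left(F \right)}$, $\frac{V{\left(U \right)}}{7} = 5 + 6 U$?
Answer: $-31044$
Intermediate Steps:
$g{\left(A \right)} = - 5 A^{2}$ ($g{\left(A \right)} = - 5 A A = - 5 A^{2}$)
$V{\left(U \right)} = 35 + 42 U$ ($V{\left(U \right)} = 7 \left(5 + 6 U\right) = 35 + 42 U$)
$h{\left(b,F \right)} = b - 5 F^{2}$
$C{\left(O,W \right)} = -398$ ($C{\left(O,W \right)} = 8 - 2 \left(35 + 42 \cdot 4\right) = 8 - 2 \left(35 + 168\right) = 8 - 406 = -398$)
$C{\left(h{\left(4 - 4,0 \right)},36 \right)} 78 = \left(-398\right) 78 = -31044$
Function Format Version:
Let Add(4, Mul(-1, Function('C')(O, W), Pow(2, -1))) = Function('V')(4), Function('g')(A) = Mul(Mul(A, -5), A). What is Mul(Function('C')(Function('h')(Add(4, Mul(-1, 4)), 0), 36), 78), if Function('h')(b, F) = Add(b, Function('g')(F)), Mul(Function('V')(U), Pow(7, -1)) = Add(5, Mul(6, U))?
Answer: -31044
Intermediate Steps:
Function('g')(A) = Mul(-5, Pow(A, 2)) (Function('g')(A) = Mul(Mul(-5, A), A) = Mul(-5, Pow(A, 2)))
Function('V')(U) = Add(35, Mul(42, U)) (Function('V')(U) = Mul(7, Add(5, Mul(6, U))) = Add(35, Mul(42, U)))
Function('h')(b, F) = Add(b, Mul(-5, Pow(F, 2)))
Function('C')(O, W) = -398 (Function('C')(O, W) = Add(8, Mul(-2, Add(35, Mul(42, 4)))) = Add(8, Mul(-2, Add(35, 168))) = Add(8, Mul(-2, 203)) = Add(8, -406) = -398)
Mul(Function('C')(Function('h')(Add(4, Mul(-1, 4)), 0), 36), 78) = Mul(-398, 78) = -31044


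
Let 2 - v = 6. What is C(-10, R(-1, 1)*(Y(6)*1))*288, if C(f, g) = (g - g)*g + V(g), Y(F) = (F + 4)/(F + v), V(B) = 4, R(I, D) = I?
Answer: 1152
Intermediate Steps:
v = -4 (v = 2 - 1*6 = 2 - 6 = -4)
Y(F) = (4 + F)/(-4 + F) (Y(F) = (F + 4)/(F - 4) = (4 + F)/(-4 + F))
C(f, g) = 4 (C(f, g) = (g - g)*g + 4 = 0*g + 4 = 0 + 4 = 4)
C(-10, R(-1, 1)*(Y(6)*1))*288 = 4*288 = 1152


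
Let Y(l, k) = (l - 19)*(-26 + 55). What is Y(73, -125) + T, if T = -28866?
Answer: -27300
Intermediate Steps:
Y(l, k) = -551 + 29*l (Y(l, k) = (-19 + l)*29 = -551 + 29*l)
Y(73, -125) + T = (-551 + 29*73) - 28866 = (-551 + 2117) - 28866 = 1566 - 28866 = -27300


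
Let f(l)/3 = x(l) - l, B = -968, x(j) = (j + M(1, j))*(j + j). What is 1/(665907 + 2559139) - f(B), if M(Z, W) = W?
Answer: -36272711570831/3225046 ≈ -1.1247e+7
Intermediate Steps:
x(j) = 4*j**2 (x(j) = (j + j)*(j + j) = (2*j)*(2*j) = 4*j**2)
f(l) = -3*l + 12*l**2 (f(l) = 3*(4*l**2 - l) = 3*(-l + 4*l**2) = -3*l + 12*l**2)
1/(665907 + 2559139) - f(B) = 1/(665907 + 2559139) - 3*(-968)*(-1 + 4*(-968)) = 1/3225046 - 3*(-968)*(-1 - 3872) = 1/3225046 - 3*(-968)*(-3873) = 1/3225046 - 1*11247192 = 1/3225046 - 11247192 = -36272711570831/3225046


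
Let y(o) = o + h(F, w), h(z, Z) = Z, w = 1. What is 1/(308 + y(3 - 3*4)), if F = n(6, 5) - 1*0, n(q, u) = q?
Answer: 1/300 ≈ 0.0033333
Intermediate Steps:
F = 6 (F = 6 - 1*0 = 6 + 0 = 6)
y(o) = 1 + o (y(o) = o + 1 = 1 + o)
1/(308 + y(3 - 3*4)) = 1/(308 + (1 + (3 - 3*4))) = 1/(308 + (1 + (3 - 12))) = 1/(308 + (1 - 9)) = 1/(308 - 8) = 1/300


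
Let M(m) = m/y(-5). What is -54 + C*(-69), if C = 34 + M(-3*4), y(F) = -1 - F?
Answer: -2193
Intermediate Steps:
M(m) = m/4 (M(m) = m/(-1 - 1*(-5)) = m/(-1 + 5) = m/4)
C = 31 (C = 34 + (-3*4)/4 = 34 + (¼)*(-12) = 34 - 3 = 31)
-54 + C*(-69) = -54 + 31*(-69) = -54 - 2139 = -2193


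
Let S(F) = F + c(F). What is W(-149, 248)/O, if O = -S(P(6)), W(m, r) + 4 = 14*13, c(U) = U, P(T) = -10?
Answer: 89/10 ≈ 8.9000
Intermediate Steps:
S(F) = 2*F (S(F) = F + F = 2*F)
W(m, r) = 178 (W(m, r) = -4 + 14*13 = -4 + 182 = 178)
O = 20 (O = -2*(-10) = -1*(-20) = 20)
W(-149, 248)/O = 178/20 = 178*(1/20) = 89/10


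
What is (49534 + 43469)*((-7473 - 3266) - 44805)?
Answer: -5165758632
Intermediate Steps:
(49534 + 43469)*((-7473 - 3266) - 44805) = 93003*(-10739 - 44805) = 93003*(-55544) = -5165758632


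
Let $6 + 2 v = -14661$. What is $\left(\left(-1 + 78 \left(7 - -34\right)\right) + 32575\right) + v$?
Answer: $\frac{56877}{2} \approx 28439.0$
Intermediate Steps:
$v = - \frac{14667}{2}$ ($v = -3 + \frac{1}{2} \left(-14661\right) = -3 - \frac{14661}{2} = - \frac{14667}{2} \approx -7333.5$)
$\left(\left(-1 + 78 \left(7 - -34\right)\right) + 32575\right) + v = \left(\left(-1 + 78 \left(7 - -34\right)\right) + 32575\right) - \frac{14667}{2} = \left(\left(-1 + 78 \left(7 + 34\right)\right) + 32575\right) - \frac{14667}{2} = \left(\left(-1 + 78 \cdot 41\right) + 32575\right) - \frac{14667}{2} = \left(\left(-1 + 3198\right) + 32575\right) - \frac{14667}{2} = \left(3197 + 32575\right) - \frac{14667}{2} = 35772 - \frac{14667}{2} = \frac{56877}{2}$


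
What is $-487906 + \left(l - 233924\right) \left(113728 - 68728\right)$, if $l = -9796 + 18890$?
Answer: $-10117837906$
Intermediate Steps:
$l = 9094$
$-487906 + \left(l - 233924\right) \left(113728 - 68728\right) = -487906 + \left(9094 - 233924\right) \left(113728 - 68728\right) = -487906 - 10117350000 = -10117837906$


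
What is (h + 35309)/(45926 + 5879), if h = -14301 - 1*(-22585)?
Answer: 43593/51805 ≈ 0.84148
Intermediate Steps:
h = 8284 (h = -14301 + 22585 = 8284)
(h + 35309)/(45926 + 5879) = (8284 + 35309)/(45926 + 5879) = 43593/51805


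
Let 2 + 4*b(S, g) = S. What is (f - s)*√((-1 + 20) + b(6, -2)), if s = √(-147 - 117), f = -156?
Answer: 4*√5*(-78 - I*√66) ≈ -697.65 - 72.664*I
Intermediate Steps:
b(S, g) = -½ + S/4
s = 2*I*√66 (s = √(-264) = 2*I*√66 ≈ 16.248*I)
(f - s)*√((-1 + 20) + b(6, -2)) = (-156 - 2*I*√66)*√((-1 + 20) + (-½ + (¼)*6)) = (-156 - 2*I*√66)*√(19 + (-½ + 3/2)) = (-156 - 2*I*√66)*√(19 + 1) = (-156 - 2*I*√66)*√20 = (-156 - 2*I*√66)*(2*√5) = 2*√5*(-156 - 2*I*√66)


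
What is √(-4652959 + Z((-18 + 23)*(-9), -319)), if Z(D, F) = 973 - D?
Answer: I*√4651941 ≈ 2156.8*I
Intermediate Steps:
√(-4652959 + Z((-18 + 23)*(-9), -319)) = √(-4652959 + (973 - (-18 + 23)*(-9))) = √(-4652959 + (973 - 5*(-9))) = √(-4652959 + (973 - 1*(-45))) = √(-4652959 + (973 + 45)) = √(-4652959 + 1018) = √(-4651941) = I*√4651941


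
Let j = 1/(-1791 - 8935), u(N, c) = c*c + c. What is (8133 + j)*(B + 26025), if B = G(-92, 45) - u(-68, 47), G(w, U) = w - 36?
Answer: 2062312162037/10726 ≈ 1.9227e+8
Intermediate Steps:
G(w, U) = -36 + w
u(N, c) = c + c**2 (u(N, c) = c**2 + c = c + c**2)
j = -1/10726 (j = 1/(-10726) = -1/10726 ≈ -9.3231e-5)
B = -2384 (B = (-36 - 92) - 47*(1 + 47) = -128 - 47*48 = -128 - 1*2256 = -128 - 2256 = -2384)
(8133 + j)*(B + 26025) = (8133 - 1/10726)*(-2384 + 26025) = (87234557/10726)*23641 = 2062312162037/10726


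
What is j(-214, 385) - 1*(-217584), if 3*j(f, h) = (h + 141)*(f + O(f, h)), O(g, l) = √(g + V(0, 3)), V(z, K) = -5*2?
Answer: 540188/3 + 2104*I*√14/3 ≈ 1.8006e+5 + 2624.1*I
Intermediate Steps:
V(z, K) = -10
O(g, l) = √(-10 + g) (O(g, l) = √(g - 10) = √(-10 + g))
j(f, h) = (141 + h)*(f + √(-10 + f))/3 (j(f, h) = ((h + 141)*(f + √(-10 + f)))/3 = ((141 + h)*(f + √(-10 + f)))/3 = (141 + h)*(f + √(-10 + f))/3)
j(-214, 385) - 1*(-217584) = (47*(-214) + 47*√(-10 - 214) + (⅓)*(-214)*385 + (⅓)*385*√(-10 - 214)) - 1*(-217584) = (-10058 + 47*√(-224) - 82390/3 + (⅓)*385*√(-224)) + 217584 = (-10058 + 47*(4*I*√14) - 82390/3 + (⅓)*385*(4*I*√14)) + 217584 = (-10058 + 188*I*√14 - 82390/3 + 1540*I*√14/3) + 217584 = (-112564/3 + 2104*I*√14/3) + 217584 = 540188/3 + 2104*I*√14/3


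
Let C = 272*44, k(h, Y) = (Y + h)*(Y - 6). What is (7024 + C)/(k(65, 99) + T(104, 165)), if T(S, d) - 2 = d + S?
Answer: 18992/15523 ≈ 1.2235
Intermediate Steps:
T(S, d) = 2 + S + d (T(S, d) = 2 + (d + S) = 2 + (S + d) = 2 + S + d)
k(h, Y) = (-6 + Y)*(Y + h) (k(h, Y) = (Y + h)*(-6 + Y) = (-6 + Y)*(Y + h))
C = 11968
(7024 + C)/(k(65, 99) + T(104, 165)) = (7024 + 11968)/((99² - 6*99 - 6*65 + 99*65) + (2 + 104 + 165)) = 18992/((9801 - 594 - 390 + 6435) + 271) = 18992/(15252 + 271) = 18992/15523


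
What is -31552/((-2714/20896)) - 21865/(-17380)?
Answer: 1145887743057/4716932 ≈ 2.4293e+5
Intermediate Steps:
-31552/((-2714/20896)) - 21865/(-17380) = -31552/((-2714*1/20896)) - 21865*(-1/17380) = -31552/(-1357/10448) + 4373/3476 = -31552*(-10448/1357) + 4373/3476 = 329655296/1357 + 4373/3476 = 1145887743057/4716932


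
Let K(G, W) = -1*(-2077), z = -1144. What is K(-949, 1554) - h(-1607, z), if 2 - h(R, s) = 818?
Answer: 2893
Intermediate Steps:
h(R, s) = -816 (h(R, s) = 2 - 1*818 = 2 - 818 = -816)
K(G, W) = 2077
K(-949, 1554) - h(-1607, z) = 2077 - 1*(-816) = 2077 + 816 = 2893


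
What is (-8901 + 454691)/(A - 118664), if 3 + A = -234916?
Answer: -445790/353583 ≈ -1.2608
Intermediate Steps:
A = -234919 (A = -3 - 234916 = -234919)
(-8901 + 454691)/(A - 118664) = (-8901 + 454691)/(-234919 - 118664) = 445790/(-353583) = 445790*(-1/353583) = -445790/353583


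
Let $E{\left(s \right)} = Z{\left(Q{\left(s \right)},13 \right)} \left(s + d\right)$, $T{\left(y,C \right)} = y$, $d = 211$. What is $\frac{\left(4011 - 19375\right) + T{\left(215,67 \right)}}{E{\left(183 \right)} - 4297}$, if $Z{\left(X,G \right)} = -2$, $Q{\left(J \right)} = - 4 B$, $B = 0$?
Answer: $\frac{15149}{5085} \approx 2.9792$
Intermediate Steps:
$Q{\left(J \right)} = 0$ ($Q{\left(J \right)} = \left(-4\right) 0 = 0$)
$E{\left(s \right)} = -422 - 2 s$ ($E{\left(s \right)} = - 2 \left(s + 211\right) = - 2 \left(211 + s\right) = -422 - 2 s$)
$\frac{\left(4011 - 19375\right) + T{\left(215,67 \right)}}{E{\left(183 \right)} - 4297} = \frac{\left(4011 - 19375\right) + 215}{\left(-422 - 366\right) - 4297} = \frac{-15364 + 215}{\left(-422 - 366\right) - 4297} = - \frac{15149}{-788 - 4297} = - \frac{15149}{-5085} = \left(-15149\right) \left(- \frac{1}{5085}\right) = \frac{15149}{5085}$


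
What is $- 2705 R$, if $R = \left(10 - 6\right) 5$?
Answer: $-54100$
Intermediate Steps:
$R = 20$ ($R = 4 \cdot 5 = 20$)
$- 2705 R = \left(-2705\right) 20 = -54100$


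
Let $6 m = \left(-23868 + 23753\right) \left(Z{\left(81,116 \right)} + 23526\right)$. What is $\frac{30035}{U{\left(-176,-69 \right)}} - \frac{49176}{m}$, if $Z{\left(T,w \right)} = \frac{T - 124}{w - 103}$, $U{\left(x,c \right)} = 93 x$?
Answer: $- \frac{993440378971}{575604044400} \approx -1.7259$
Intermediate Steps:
$Z{\left(T,w \right)} = \frac{-124 + T}{-103 + w}$
$m = - \frac{35166425}{78}$ ($m = \frac{\left(-23868 + 23753\right) \left(\frac{-124 + 81}{-103 + 116} + 23526\right)}{6} = \frac{\left(-115\right) \left(\frac{1}{13} \left(-43\right) + 23526\right)}{6} = \frac{\left(-115\right) \left(- \frac{43}{13} + 23526\right)}{6} = \frac{\left(-115\right) \frac{305795}{13}}{6} = \frac{1}{6} \left(- \frac{35166425}{13}\right) = - \frac{35166425}{78} \approx -4.5085 \cdot 10^{5}$)
$\frac{30035}{U{\left(-176,-69 \right)}} - \frac{49176}{m} = \frac{30035}{93 \left(-176\right)} - \frac{49176}{- \frac{35166425}{78}} = \frac{30035}{-16368} - - \frac{3835728}{35166425} = 30035 \left(- \frac{1}{16368}\right) + \frac{3835728}{35166425} = - \frac{30035}{16368} + \frac{3835728}{35166425} = - \frac{993440378971}{575604044400}$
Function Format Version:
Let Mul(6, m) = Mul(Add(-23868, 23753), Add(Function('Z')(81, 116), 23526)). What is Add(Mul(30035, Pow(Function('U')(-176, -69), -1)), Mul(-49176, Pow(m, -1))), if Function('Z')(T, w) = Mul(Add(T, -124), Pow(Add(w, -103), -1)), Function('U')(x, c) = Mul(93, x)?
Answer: Rational(-993440378971, 575604044400) ≈ -1.7259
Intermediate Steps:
Function('Z')(T, w) = Mul(Pow(Add(-103, w), -1), Add(-124, T)) (Function('Z')(T, w) = Mul(Add(-124, T), Pow(Add(-103, w), -1)) = Mul(Pow(Add(-103, w), -1), Add(-124, T)))
m = Rational(-35166425, 78) (m = Mul(Rational(1, 6), Mul(Add(-23868, 23753), Add(Mul(Pow(Add(-103, 116), -1), Add(-124, 81)), 23526))) = Mul(Rational(1, 6), Mul(-115, Add(Mul(Pow(13, -1), -43), 23526))) = Mul(Rational(1, 6), Mul(-115, Add(Mul(Rational(1, 13), -43), 23526))) = Mul(Rational(1, 6), Mul(-115, Add(Rational(-43, 13), 23526))) = Mul(Rational(1, 6), Mul(-115, Rational(305795, 13))) = Mul(Rational(1, 6), Rational(-35166425, 13)) = Rational(-35166425, 78) ≈ -4.5085e+5)
Add(Mul(30035, Pow(Function('U')(-176, -69), -1)), Mul(-49176, Pow(m, -1))) = Add(Mul(30035, Pow(Mul(93, -176), -1)), Mul(-49176, Pow(Rational(-35166425, 78), -1))) = Add(Mul(30035, Pow(-16368, -1)), Mul(-49176, Rational(-78, 35166425))) = Add(Mul(30035, Rational(-1, 16368)), Rational(3835728, 35166425)) = Add(Rational(-30035, 16368), Rational(3835728, 35166425)) = Rational(-993440378971, 575604044400)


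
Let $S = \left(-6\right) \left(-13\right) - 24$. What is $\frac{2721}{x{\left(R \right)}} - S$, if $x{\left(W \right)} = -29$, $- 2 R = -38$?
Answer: $- \frac{4287}{29} \approx -147.83$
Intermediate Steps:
$R = 19$ ($R = \left(- \frac{1}{2}\right) \left(-38\right) = 19$)
$S = 54$ ($S = 78 - 24 = 54$)
$\frac{2721}{x{\left(R \right)}} - S = \frac{2721}{-29} - 54 = 2721 \left(- \frac{1}{29}\right) - 54 = - \frac{2721}{29} - 54 = - \frac{4287}{29}$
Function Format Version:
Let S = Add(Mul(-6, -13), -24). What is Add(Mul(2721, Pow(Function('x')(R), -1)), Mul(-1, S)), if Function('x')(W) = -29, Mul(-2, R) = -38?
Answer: Rational(-4287, 29) ≈ -147.83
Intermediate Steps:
R = 19 (R = Mul(Rational(-1, 2), -38) = 19)
S = 54 (S = Add(78, -24) = 54)
Add(Mul(2721, Pow(Function('x')(R), -1)), Mul(-1, S)) = Add(Mul(2721, Pow(-29, -1)), Mul(-1, 54)) = Add(Mul(2721, Rational(-1, 29)), -54) = Add(Rational(-2721, 29), -54) = Rational(-4287, 29)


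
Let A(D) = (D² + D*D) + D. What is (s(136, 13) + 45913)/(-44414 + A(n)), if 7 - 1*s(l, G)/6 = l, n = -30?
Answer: -45139/42644 ≈ -1.0585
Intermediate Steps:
A(D) = D + 2*D² (A(D) = (D² + D²) + D = 2*D² + D = D + 2*D²)
s(l, G) = 42 - 6*l
(s(136, 13) + 45913)/(-44414 + A(n)) = ((42 - 6*136) + 45913)/(-44414 - 30*(1 + 2*(-30))) = ((42 - 816) + 45913)/(-44414 - 30*(1 - 60)) = (-774 + 45913)/(-44414 - 30*(-59)) = 45139/(-44414 + 1770) = 45139/(-42644) = 45139*(-1/42644) = -45139/42644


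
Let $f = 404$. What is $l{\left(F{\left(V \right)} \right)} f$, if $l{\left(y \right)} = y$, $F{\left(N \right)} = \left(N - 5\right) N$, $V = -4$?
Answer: $14544$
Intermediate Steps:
$F{\left(N \right)} = N \left(-5 + N\right)$ ($F{\left(N \right)} = \left(-5 + N\right) N = N \left(-5 + N\right)$)
$l{\left(F{\left(V \right)} \right)} f = - 4 \left(-5 - 4\right) 404 = \left(-4\right) \left(-9\right) 404 = 36 \cdot 404 = 14544$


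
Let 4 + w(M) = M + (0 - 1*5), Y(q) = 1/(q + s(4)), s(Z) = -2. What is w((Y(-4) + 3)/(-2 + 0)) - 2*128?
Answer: -3197/12 ≈ -266.42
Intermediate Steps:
Y(q) = 1/(-2 + q) (Y(q) = 1/(q - 2) = 1/(-2 + q))
w(M) = -9 + M (w(M) = -4 + (M + (0 - 1*5)) = -4 + (M + (0 - 5)) = -4 + (M - 5) = -4 + (-5 + M) = -9 + M)
w((Y(-4) + 3)/(-2 + 0)) - 2*128 = (-9 + (1/(-2 - 4) + 3)/(-2 + 0)) - 2*128 = (-9 + (1/(-6) + 3)/(-2)) - 256 = (-9 + (-⅙ + 3)*(-½)) - 256 = (-9 + (17/6)*(-½)) - 256 = (-9 - 17/12) - 256 = -125/12 - 256 = -3197/12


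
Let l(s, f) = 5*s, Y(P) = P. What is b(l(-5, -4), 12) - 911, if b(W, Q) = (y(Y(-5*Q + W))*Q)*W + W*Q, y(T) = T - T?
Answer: -1211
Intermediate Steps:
y(T) = 0
b(W, Q) = Q*W (b(W, Q) = (0*Q)*W + W*Q = 0*W + Q*W = 0 + Q*W = Q*W)
b(l(-5, -4), 12) - 911 = 12*(5*(-5)) - 911 = 12*(-25) - 911 = -300 - 911 = -1211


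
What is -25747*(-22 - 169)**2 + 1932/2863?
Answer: -384164009287/409 ≈ -9.3928e+8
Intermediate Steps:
-25747*(-22 - 169)**2 + 1932/2863 = -25747/((1/(-191))**2) + 1932*(1/2863) = -25747/((-1/191)**2) + 276/409 = -25747/1/36481 + 276/409 = -25747*36481 + 276/409 = -939276307 + 276/409 = -384164009287/409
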